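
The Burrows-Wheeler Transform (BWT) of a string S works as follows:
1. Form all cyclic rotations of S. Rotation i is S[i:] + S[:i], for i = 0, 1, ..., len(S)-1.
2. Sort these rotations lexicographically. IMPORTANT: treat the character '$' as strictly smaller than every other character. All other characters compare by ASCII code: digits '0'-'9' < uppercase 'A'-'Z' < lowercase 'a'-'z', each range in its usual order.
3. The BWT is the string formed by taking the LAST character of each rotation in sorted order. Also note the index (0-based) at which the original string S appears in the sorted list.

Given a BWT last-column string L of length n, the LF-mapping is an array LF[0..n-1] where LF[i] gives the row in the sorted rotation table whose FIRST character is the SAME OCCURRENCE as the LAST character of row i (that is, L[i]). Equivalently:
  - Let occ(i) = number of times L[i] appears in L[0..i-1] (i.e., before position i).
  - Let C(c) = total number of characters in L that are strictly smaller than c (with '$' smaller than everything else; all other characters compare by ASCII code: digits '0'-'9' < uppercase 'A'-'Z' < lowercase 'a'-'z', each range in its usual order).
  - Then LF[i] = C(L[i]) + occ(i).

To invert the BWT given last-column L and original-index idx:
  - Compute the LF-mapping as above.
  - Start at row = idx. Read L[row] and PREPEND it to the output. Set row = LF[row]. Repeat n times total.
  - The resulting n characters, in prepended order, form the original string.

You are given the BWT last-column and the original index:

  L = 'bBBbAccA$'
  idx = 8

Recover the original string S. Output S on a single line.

LF mapping: 5 3 4 6 1 7 8 2 0
Walk LF starting at row 8, prepending L[row]:
  step 1: row=8, L[8]='$', prepend. Next row=LF[8]=0
  step 2: row=0, L[0]='b', prepend. Next row=LF[0]=5
  step 3: row=5, L[5]='c', prepend. Next row=LF[5]=7
  step 4: row=7, L[7]='A', prepend. Next row=LF[7]=2
  step 5: row=2, L[2]='B', prepend. Next row=LF[2]=4
  step 6: row=4, L[4]='A', prepend. Next row=LF[4]=1
  step 7: row=1, L[1]='B', prepend. Next row=LF[1]=3
  step 8: row=3, L[3]='b', prepend. Next row=LF[3]=6
  step 9: row=6, L[6]='c', prepend. Next row=LF[6]=8
Reversed output: cbBABAcb$

Answer: cbBABAcb$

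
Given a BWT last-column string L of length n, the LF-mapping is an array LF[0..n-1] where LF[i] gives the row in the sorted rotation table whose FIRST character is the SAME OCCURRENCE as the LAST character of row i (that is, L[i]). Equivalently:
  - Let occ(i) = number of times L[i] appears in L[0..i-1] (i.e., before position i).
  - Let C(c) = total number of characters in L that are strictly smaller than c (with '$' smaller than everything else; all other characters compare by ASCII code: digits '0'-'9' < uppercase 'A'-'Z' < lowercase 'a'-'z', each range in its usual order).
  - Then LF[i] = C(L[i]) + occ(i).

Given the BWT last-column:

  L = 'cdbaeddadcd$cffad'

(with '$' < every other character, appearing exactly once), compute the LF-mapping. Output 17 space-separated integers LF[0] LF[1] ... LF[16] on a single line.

Answer: 5 8 4 1 14 9 10 2 11 6 12 0 7 15 16 3 13

Derivation:
Char counts: '$':1, 'a':3, 'b':1, 'c':3, 'd':6, 'e':1, 'f':2
C (first-col start): C('$')=0, C('a')=1, C('b')=4, C('c')=5, C('d')=8, C('e')=14, C('f')=15
L[0]='c': occ=0, LF[0]=C('c')+0=5+0=5
L[1]='d': occ=0, LF[1]=C('d')+0=8+0=8
L[2]='b': occ=0, LF[2]=C('b')+0=4+0=4
L[3]='a': occ=0, LF[3]=C('a')+0=1+0=1
L[4]='e': occ=0, LF[4]=C('e')+0=14+0=14
L[5]='d': occ=1, LF[5]=C('d')+1=8+1=9
L[6]='d': occ=2, LF[6]=C('d')+2=8+2=10
L[7]='a': occ=1, LF[7]=C('a')+1=1+1=2
L[8]='d': occ=3, LF[8]=C('d')+3=8+3=11
L[9]='c': occ=1, LF[9]=C('c')+1=5+1=6
L[10]='d': occ=4, LF[10]=C('d')+4=8+4=12
L[11]='$': occ=0, LF[11]=C('$')+0=0+0=0
L[12]='c': occ=2, LF[12]=C('c')+2=5+2=7
L[13]='f': occ=0, LF[13]=C('f')+0=15+0=15
L[14]='f': occ=1, LF[14]=C('f')+1=15+1=16
L[15]='a': occ=2, LF[15]=C('a')+2=1+2=3
L[16]='d': occ=5, LF[16]=C('d')+5=8+5=13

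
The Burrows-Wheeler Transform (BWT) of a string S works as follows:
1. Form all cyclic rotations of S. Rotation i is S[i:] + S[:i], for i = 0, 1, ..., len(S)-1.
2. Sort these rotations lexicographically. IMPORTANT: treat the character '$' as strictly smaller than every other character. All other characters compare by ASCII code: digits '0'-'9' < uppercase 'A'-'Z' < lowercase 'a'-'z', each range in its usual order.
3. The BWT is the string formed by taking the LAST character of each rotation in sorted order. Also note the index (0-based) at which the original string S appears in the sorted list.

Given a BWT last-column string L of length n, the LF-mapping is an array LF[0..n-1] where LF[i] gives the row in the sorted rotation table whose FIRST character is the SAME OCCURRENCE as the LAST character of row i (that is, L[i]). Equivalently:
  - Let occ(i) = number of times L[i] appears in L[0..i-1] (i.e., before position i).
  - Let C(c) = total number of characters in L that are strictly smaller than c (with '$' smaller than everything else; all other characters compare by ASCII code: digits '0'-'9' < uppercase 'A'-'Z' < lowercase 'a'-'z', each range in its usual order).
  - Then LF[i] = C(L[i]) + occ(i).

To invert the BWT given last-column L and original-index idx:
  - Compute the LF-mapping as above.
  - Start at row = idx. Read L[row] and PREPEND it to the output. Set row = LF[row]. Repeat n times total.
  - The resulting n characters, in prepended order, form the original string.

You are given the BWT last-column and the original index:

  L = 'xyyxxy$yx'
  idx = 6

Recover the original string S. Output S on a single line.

LF mapping: 1 5 6 2 3 7 0 8 4
Walk LF starting at row 6, prepending L[row]:
  step 1: row=6, L[6]='$', prepend. Next row=LF[6]=0
  step 2: row=0, L[0]='x', prepend. Next row=LF[0]=1
  step 3: row=1, L[1]='y', prepend. Next row=LF[1]=5
  step 4: row=5, L[5]='y', prepend. Next row=LF[5]=7
  step 5: row=7, L[7]='y', prepend. Next row=LF[7]=8
  step 6: row=8, L[8]='x', prepend. Next row=LF[8]=4
  step 7: row=4, L[4]='x', prepend. Next row=LF[4]=3
  step 8: row=3, L[3]='x', prepend. Next row=LF[3]=2
  step 9: row=2, L[2]='y', prepend. Next row=LF[2]=6
Reversed output: yxxxyyyx$

Answer: yxxxyyyx$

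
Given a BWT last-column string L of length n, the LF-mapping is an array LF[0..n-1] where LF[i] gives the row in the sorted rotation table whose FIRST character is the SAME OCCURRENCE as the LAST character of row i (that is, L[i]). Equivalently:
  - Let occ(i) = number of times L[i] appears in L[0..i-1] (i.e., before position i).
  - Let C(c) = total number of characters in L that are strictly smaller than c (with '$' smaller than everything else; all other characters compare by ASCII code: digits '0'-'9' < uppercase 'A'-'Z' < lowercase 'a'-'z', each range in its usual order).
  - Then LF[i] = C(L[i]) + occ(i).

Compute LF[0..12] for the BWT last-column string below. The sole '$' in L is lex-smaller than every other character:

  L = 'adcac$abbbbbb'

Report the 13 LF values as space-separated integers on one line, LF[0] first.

Char counts: '$':1, 'a':3, 'b':6, 'c':2, 'd':1
C (first-col start): C('$')=0, C('a')=1, C('b')=4, C('c')=10, C('d')=12
L[0]='a': occ=0, LF[0]=C('a')+0=1+0=1
L[1]='d': occ=0, LF[1]=C('d')+0=12+0=12
L[2]='c': occ=0, LF[2]=C('c')+0=10+0=10
L[3]='a': occ=1, LF[3]=C('a')+1=1+1=2
L[4]='c': occ=1, LF[4]=C('c')+1=10+1=11
L[5]='$': occ=0, LF[5]=C('$')+0=0+0=0
L[6]='a': occ=2, LF[6]=C('a')+2=1+2=3
L[7]='b': occ=0, LF[7]=C('b')+0=4+0=4
L[8]='b': occ=1, LF[8]=C('b')+1=4+1=5
L[9]='b': occ=2, LF[9]=C('b')+2=4+2=6
L[10]='b': occ=3, LF[10]=C('b')+3=4+3=7
L[11]='b': occ=4, LF[11]=C('b')+4=4+4=8
L[12]='b': occ=5, LF[12]=C('b')+5=4+5=9

Answer: 1 12 10 2 11 0 3 4 5 6 7 8 9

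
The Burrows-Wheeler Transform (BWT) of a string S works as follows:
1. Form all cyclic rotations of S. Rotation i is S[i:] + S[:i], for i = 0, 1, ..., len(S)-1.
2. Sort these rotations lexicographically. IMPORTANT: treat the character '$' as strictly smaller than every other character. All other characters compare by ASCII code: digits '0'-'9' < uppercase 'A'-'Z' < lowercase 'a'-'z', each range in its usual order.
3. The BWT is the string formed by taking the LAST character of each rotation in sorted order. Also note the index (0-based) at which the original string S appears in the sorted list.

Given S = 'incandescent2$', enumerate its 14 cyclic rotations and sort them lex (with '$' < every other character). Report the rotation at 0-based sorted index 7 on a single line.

Answer: escent2$incand

Derivation:
All 14 rotations (rotation i = S[i:]+S[:i]):
  rot[0] = incandescent2$
  rot[1] = ncandescent2$i
  rot[2] = candescent2$in
  rot[3] = andescent2$inc
  rot[4] = ndescent2$inca
  rot[5] = descent2$incan
  rot[6] = escent2$incand
  rot[7] = scent2$incande
  rot[8] = cent2$incandes
  rot[9] = ent2$incandesc
  rot[10] = nt2$incandesce
  rot[11] = t2$incandescen
  rot[12] = 2$incandescent
  rot[13] = $incandescent2
Sorted (with $ < everything):
  sorted[0] = $incandescent2
  sorted[1] = 2$incandescent
  sorted[2] = andescent2$inc
  sorted[3] = candescent2$in
  sorted[4] = cent2$incandes
  sorted[5] = descent2$incan
  sorted[6] = ent2$incandesc
  sorted[7] = escent2$incand
  sorted[8] = incandescent2$
  sorted[9] = ncandescent2$i
  sorted[10] = ndescent2$inca
  sorted[11] = nt2$incandesce
  sorted[12] = scent2$incande
  sorted[13] = t2$incandescen
sorted[7] = escent2$incand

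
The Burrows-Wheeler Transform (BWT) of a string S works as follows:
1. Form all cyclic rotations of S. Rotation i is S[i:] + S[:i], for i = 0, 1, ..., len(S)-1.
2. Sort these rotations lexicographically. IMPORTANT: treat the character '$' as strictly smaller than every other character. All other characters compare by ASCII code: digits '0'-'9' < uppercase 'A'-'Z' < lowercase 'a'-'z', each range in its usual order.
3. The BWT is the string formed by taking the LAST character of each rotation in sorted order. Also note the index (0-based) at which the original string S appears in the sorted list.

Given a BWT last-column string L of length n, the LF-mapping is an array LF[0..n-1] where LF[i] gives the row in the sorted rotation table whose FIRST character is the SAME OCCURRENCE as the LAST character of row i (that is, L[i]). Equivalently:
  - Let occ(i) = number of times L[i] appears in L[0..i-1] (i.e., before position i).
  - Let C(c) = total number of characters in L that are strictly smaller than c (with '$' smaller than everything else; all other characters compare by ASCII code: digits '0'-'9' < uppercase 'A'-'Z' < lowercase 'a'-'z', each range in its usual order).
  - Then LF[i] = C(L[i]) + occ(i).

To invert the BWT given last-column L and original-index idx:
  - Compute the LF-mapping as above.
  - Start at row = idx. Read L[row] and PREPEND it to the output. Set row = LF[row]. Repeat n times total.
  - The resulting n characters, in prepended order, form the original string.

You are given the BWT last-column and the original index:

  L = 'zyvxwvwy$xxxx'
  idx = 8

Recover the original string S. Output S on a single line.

Answer: xyxyvvxwwxxz$

Derivation:
LF mapping: 12 10 1 5 3 2 4 11 0 6 7 8 9
Walk LF starting at row 8, prepending L[row]:
  step 1: row=8, L[8]='$', prepend. Next row=LF[8]=0
  step 2: row=0, L[0]='z', prepend. Next row=LF[0]=12
  step 3: row=12, L[12]='x', prepend. Next row=LF[12]=9
  step 4: row=9, L[9]='x', prepend. Next row=LF[9]=6
  step 5: row=6, L[6]='w', prepend. Next row=LF[6]=4
  step 6: row=4, L[4]='w', prepend. Next row=LF[4]=3
  step 7: row=3, L[3]='x', prepend. Next row=LF[3]=5
  step 8: row=5, L[5]='v', prepend. Next row=LF[5]=2
  step 9: row=2, L[2]='v', prepend. Next row=LF[2]=1
  step 10: row=1, L[1]='y', prepend. Next row=LF[1]=10
  step 11: row=10, L[10]='x', prepend. Next row=LF[10]=7
  step 12: row=7, L[7]='y', prepend. Next row=LF[7]=11
  step 13: row=11, L[11]='x', prepend. Next row=LF[11]=8
Reversed output: xyxyvvxwwxxz$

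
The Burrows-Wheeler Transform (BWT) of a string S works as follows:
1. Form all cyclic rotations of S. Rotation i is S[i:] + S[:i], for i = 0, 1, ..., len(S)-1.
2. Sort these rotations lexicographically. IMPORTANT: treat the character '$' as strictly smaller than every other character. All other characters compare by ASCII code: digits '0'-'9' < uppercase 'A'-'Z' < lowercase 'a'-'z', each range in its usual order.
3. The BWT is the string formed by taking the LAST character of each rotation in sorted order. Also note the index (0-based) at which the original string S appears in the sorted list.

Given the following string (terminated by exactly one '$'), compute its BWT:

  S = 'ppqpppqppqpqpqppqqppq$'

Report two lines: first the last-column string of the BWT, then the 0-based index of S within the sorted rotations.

Answer: qqq$pqqpppqqppppqppppp
3

Derivation:
All 22 rotations (rotation i = S[i:]+S[:i]):
  rot[0] = ppqpppqppqpqpqppqqppq$
  rot[1] = pqpppqppqpqpqppqqppq$p
  rot[2] = qpppqppqpqpqppqqppq$pp
  rot[3] = pppqppqpqpqppqqppq$ppq
  rot[4] = ppqppqpqpqppqqppq$ppqp
  rot[5] = pqppqpqpqppqqppq$ppqpp
  rot[6] = qppqpqpqppqqppq$ppqppp
  rot[7] = ppqpqpqppqqppq$ppqpppq
  rot[8] = pqpqpqppqqppq$ppqpppqp
  rot[9] = qpqpqppqqppq$ppqpppqpp
  rot[10] = pqpqppqqppq$ppqpppqppq
  rot[11] = qpqppqqppq$ppqpppqppqp
  rot[12] = pqppqqppq$ppqpppqppqpq
  rot[13] = qppqqppq$ppqpppqppqpqp
  rot[14] = ppqqppq$ppqpppqppqpqpq
  rot[15] = pqqppq$ppqpppqppqpqpqp
  rot[16] = qqppq$ppqpppqppqpqpqpp
  rot[17] = qppq$ppqpppqppqpqpqppq
  rot[18] = ppq$ppqpppqppqpqpqppqq
  rot[19] = pq$ppqpppqppqpqpqppqqp
  rot[20] = q$ppqpppqppqpqpqppqqpp
  rot[21] = $ppqpppqppqpqpqppqqppq
Sorted (with $ < everything):
  sorted[0] = $ppqpppqppqpqpqppqqppq  (last char: 'q')
  sorted[1] = pppqppqpqpqppqqppq$ppq  (last char: 'q')
  sorted[2] = ppq$ppqpppqppqpqpqppqq  (last char: 'q')
  sorted[3] = ppqpppqppqpqpqppqqppq$  (last char: '$')
  sorted[4] = ppqppqpqpqppqqppq$ppqp  (last char: 'p')
  sorted[5] = ppqpqpqppqqppq$ppqpppq  (last char: 'q')
  sorted[6] = ppqqppq$ppqpppqppqpqpq  (last char: 'q')
  sorted[7] = pq$ppqpppqppqpqpqppqqp  (last char: 'p')
  sorted[8] = pqpppqppqpqpqppqqppq$p  (last char: 'p')
  sorted[9] = pqppqpqpqppqqppq$ppqpp  (last char: 'p')
  sorted[10] = pqppqqppq$ppqpppqppqpq  (last char: 'q')
  sorted[11] = pqpqppqqppq$ppqpppqppq  (last char: 'q')
  sorted[12] = pqpqpqppqqppq$ppqpppqp  (last char: 'p')
  sorted[13] = pqqppq$ppqpppqppqpqpqp  (last char: 'p')
  sorted[14] = q$ppqpppqppqpqpqppqqpp  (last char: 'p')
  sorted[15] = qpppqppqpqpqppqqppq$pp  (last char: 'p')
  sorted[16] = qppq$ppqpppqppqpqpqppq  (last char: 'q')
  sorted[17] = qppqpqpqppqqppq$ppqppp  (last char: 'p')
  sorted[18] = qppqqppq$ppqpppqppqpqp  (last char: 'p')
  sorted[19] = qpqppqqppq$ppqpppqppqp  (last char: 'p')
  sorted[20] = qpqpqppqqppq$ppqpppqpp  (last char: 'p')
  sorted[21] = qqppq$ppqpppqppqpqpqpp  (last char: 'p')
Last column: qqq$pqqpppqqppppqppppp
Original string S is at sorted index 3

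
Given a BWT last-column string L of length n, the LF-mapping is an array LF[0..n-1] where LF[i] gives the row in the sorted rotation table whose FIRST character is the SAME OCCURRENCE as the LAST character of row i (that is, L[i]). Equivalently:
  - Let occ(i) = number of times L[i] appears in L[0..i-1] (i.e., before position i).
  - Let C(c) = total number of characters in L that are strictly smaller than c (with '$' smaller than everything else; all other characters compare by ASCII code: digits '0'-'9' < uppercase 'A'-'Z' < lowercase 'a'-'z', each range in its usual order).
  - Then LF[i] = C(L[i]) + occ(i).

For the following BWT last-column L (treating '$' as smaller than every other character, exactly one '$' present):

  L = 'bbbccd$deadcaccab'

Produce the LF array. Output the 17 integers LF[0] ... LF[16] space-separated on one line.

Char counts: '$':1, 'a':3, 'b':4, 'c':5, 'd':3, 'e':1
C (first-col start): C('$')=0, C('a')=1, C('b')=4, C('c')=8, C('d')=13, C('e')=16
L[0]='b': occ=0, LF[0]=C('b')+0=4+0=4
L[1]='b': occ=1, LF[1]=C('b')+1=4+1=5
L[2]='b': occ=2, LF[2]=C('b')+2=4+2=6
L[3]='c': occ=0, LF[3]=C('c')+0=8+0=8
L[4]='c': occ=1, LF[4]=C('c')+1=8+1=9
L[5]='d': occ=0, LF[5]=C('d')+0=13+0=13
L[6]='$': occ=0, LF[6]=C('$')+0=0+0=0
L[7]='d': occ=1, LF[7]=C('d')+1=13+1=14
L[8]='e': occ=0, LF[8]=C('e')+0=16+0=16
L[9]='a': occ=0, LF[9]=C('a')+0=1+0=1
L[10]='d': occ=2, LF[10]=C('d')+2=13+2=15
L[11]='c': occ=2, LF[11]=C('c')+2=8+2=10
L[12]='a': occ=1, LF[12]=C('a')+1=1+1=2
L[13]='c': occ=3, LF[13]=C('c')+3=8+3=11
L[14]='c': occ=4, LF[14]=C('c')+4=8+4=12
L[15]='a': occ=2, LF[15]=C('a')+2=1+2=3
L[16]='b': occ=3, LF[16]=C('b')+3=4+3=7

Answer: 4 5 6 8 9 13 0 14 16 1 15 10 2 11 12 3 7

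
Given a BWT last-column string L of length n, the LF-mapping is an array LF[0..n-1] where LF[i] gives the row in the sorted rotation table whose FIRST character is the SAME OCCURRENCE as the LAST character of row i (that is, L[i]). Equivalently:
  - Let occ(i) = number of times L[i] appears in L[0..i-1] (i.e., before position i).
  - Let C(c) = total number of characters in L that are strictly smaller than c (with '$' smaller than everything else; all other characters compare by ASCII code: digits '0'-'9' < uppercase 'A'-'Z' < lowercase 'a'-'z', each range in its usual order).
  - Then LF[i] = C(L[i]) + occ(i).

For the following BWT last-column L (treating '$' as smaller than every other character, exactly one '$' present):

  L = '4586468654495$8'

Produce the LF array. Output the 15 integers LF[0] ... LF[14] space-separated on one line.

Char counts: '$':1, '4':4, '5':3, '6':3, '8':3, '9':1
C (first-col start): C('$')=0, C('4')=1, C('5')=5, C('6')=8, C('8')=11, C('9')=14
L[0]='4': occ=0, LF[0]=C('4')+0=1+0=1
L[1]='5': occ=0, LF[1]=C('5')+0=5+0=5
L[2]='8': occ=0, LF[2]=C('8')+0=11+0=11
L[3]='6': occ=0, LF[3]=C('6')+0=8+0=8
L[4]='4': occ=1, LF[4]=C('4')+1=1+1=2
L[5]='6': occ=1, LF[5]=C('6')+1=8+1=9
L[6]='8': occ=1, LF[6]=C('8')+1=11+1=12
L[7]='6': occ=2, LF[7]=C('6')+2=8+2=10
L[8]='5': occ=1, LF[8]=C('5')+1=5+1=6
L[9]='4': occ=2, LF[9]=C('4')+2=1+2=3
L[10]='4': occ=3, LF[10]=C('4')+3=1+3=4
L[11]='9': occ=0, LF[11]=C('9')+0=14+0=14
L[12]='5': occ=2, LF[12]=C('5')+2=5+2=7
L[13]='$': occ=0, LF[13]=C('$')+0=0+0=0
L[14]='8': occ=2, LF[14]=C('8')+2=11+2=13

Answer: 1 5 11 8 2 9 12 10 6 3 4 14 7 0 13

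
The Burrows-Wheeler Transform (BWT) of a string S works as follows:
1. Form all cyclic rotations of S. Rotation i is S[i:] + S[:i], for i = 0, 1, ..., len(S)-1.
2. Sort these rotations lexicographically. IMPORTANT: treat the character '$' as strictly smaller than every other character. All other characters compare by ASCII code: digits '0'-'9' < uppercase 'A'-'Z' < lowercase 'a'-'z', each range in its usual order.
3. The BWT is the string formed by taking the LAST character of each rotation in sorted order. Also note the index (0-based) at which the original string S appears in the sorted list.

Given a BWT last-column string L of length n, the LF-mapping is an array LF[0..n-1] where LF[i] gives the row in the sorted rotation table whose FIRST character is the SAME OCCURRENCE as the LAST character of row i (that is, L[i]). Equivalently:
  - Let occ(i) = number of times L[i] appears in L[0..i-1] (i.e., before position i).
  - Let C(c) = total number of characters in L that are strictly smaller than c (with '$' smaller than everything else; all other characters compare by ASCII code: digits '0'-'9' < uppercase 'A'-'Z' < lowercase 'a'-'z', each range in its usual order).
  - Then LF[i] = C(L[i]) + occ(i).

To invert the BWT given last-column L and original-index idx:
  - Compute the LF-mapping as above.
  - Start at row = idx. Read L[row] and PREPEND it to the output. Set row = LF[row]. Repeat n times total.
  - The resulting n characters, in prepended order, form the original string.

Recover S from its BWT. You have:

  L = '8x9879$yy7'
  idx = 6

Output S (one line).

LF mapping: 3 7 5 4 1 6 0 8 9 2
Walk LF starting at row 6, prepending L[row]:
  step 1: row=6, L[6]='$', prepend. Next row=LF[6]=0
  step 2: row=0, L[0]='8', prepend. Next row=LF[0]=3
  step 3: row=3, L[3]='8', prepend. Next row=LF[3]=4
  step 4: row=4, L[4]='7', prepend. Next row=LF[4]=1
  step 5: row=1, L[1]='x', prepend. Next row=LF[1]=7
  step 6: row=7, L[7]='y', prepend. Next row=LF[7]=8
  step 7: row=8, L[8]='y', prepend. Next row=LF[8]=9
  step 8: row=9, L[9]='7', prepend. Next row=LF[9]=2
  step 9: row=2, L[2]='9', prepend. Next row=LF[2]=5
  step 10: row=5, L[5]='9', prepend. Next row=LF[5]=6
Reversed output: 997yyx788$

Answer: 997yyx788$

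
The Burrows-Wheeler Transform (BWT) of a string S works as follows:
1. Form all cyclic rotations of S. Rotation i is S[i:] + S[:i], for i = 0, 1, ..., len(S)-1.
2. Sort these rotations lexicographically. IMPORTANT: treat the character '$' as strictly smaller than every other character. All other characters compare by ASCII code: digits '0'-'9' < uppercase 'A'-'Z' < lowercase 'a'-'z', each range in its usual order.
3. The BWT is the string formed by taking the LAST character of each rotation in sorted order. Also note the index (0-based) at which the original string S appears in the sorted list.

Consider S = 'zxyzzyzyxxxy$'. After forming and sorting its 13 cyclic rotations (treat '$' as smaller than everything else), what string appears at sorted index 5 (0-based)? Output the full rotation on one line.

Answer: y$zxyzzyzyxxx

Derivation:
All 13 rotations (rotation i = S[i:]+S[:i]):
  rot[0] = zxyzzyzyxxxy$
  rot[1] = xyzzyzyxxxy$z
  rot[2] = yzzyzyxxxy$zx
  rot[3] = zzyzyxxxy$zxy
  rot[4] = zyzyxxxy$zxyz
  rot[5] = yzyxxxy$zxyzz
  rot[6] = zyxxxy$zxyzzy
  rot[7] = yxxxy$zxyzzyz
  rot[8] = xxxy$zxyzzyzy
  rot[9] = xxy$zxyzzyzyx
  rot[10] = xy$zxyzzyzyxx
  rot[11] = y$zxyzzyzyxxx
  rot[12] = $zxyzzyzyxxxy
Sorted (with $ < everything):
  sorted[0] = $zxyzzyzyxxxy
  sorted[1] = xxxy$zxyzzyzy
  sorted[2] = xxy$zxyzzyzyx
  sorted[3] = xy$zxyzzyzyxx
  sorted[4] = xyzzyzyxxxy$z
  sorted[5] = y$zxyzzyzyxxx
  sorted[6] = yxxxy$zxyzzyz
  sorted[7] = yzyxxxy$zxyzz
  sorted[8] = yzzyzyxxxy$zx
  sorted[9] = zxyzzyzyxxxy$
  sorted[10] = zyxxxy$zxyzzy
  sorted[11] = zyzyxxxy$zxyz
  sorted[12] = zzyzyxxxy$zxy
sorted[5] = y$zxyzzyzyxxx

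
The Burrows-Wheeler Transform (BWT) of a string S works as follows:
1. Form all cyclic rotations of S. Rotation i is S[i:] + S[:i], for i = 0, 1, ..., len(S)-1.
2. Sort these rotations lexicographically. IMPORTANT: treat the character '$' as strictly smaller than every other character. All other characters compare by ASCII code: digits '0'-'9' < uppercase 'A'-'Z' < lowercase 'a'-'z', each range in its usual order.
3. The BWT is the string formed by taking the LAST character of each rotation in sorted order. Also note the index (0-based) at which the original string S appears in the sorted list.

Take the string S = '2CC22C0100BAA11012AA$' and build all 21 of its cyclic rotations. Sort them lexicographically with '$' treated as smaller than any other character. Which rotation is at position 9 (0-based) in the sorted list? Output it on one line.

Answer: 22C0100BAA11012AA$2CC

Derivation:
All 21 rotations (rotation i = S[i:]+S[:i]):
  rot[0] = 2CC22C0100BAA11012AA$
  rot[1] = CC22C0100BAA11012AA$2
  rot[2] = C22C0100BAA11012AA$2C
  rot[3] = 22C0100BAA11012AA$2CC
  rot[4] = 2C0100BAA11012AA$2CC2
  rot[5] = C0100BAA11012AA$2CC22
  rot[6] = 0100BAA11012AA$2CC22C
  rot[7] = 100BAA11012AA$2CC22C0
  rot[8] = 00BAA11012AA$2CC22C01
  rot[9] = 0BAA11012AA$2CC22C010
  rot[10] = BAA11012AA$2CC22C0100
  rot[11] = AA11012AA$2CC22C0100B
  rot[12] = A11012AA$2CC22C0100BA
  rot[13] = 11012AA$2CC22C0100BAA
  rot[14] = 1012AA$2CC22C0100BAA1
  rot[15] = 012AA$2CC22C0100BAA11
  rot[16] = 12AA$2CC22C0100BAA110
  rot[17] = 2AA$2CC22C0100BAA1101
  rot[18] = AA$2CC22C0100BAA11012
  rot[19] = A$2CC22C0100BAA11012A
  rot[20] = $2CC22C0100BAA11012AA
Sorted (with $ < everything):
  sorted[0] = $2CC22C0100BAA11012AA
  sorted[1] = 00BAA11012AA$2CC22C01
  sorted[2] = 0100BAA11012AA$2CC22C
  sorted[3] = 012AA$2CC22C0100BAA11
  sorted[4] = 0BAA11012AA$2CC22C010
  sorted[5] = 100BAA11012AA$2CC22C0
  sorted[6] = 1012AA$2CC22C0100BAA1
  sorted[7] = 11012AA$2CC22C0100BAA
  sorted[8] = 12AA$2CC22C0100BAA110
  sorted[9] = 22C0100BAA11012AA$2CC
  sorted[10] = 2AA$2CC22C0100BAA1101
  sorted[11] = 2C0100BAA11012AA$2CC2
  sorted[12] = 2CC22C0100BAA11012AA$
  sorted[13] = A$2CC22C0100BAA11012A
  sorted[14] = A11012AA$2CC22C0100BA
  sorted[15] = AA$2CC22C0100BAA11012
  sorted[16] = AA11012AA$2CC22C0100B
  sorted[17] = BAA11012AA$2CC22C0100
  sorted[18] = C0100BAA11012AA$2CC22
  sorted[19] = C22C0100BAA11012AA$2C
  sorted[20] = CC22C0100BAA11012AA$2
sorted[9] = 22C0100BAA11012AA$2CC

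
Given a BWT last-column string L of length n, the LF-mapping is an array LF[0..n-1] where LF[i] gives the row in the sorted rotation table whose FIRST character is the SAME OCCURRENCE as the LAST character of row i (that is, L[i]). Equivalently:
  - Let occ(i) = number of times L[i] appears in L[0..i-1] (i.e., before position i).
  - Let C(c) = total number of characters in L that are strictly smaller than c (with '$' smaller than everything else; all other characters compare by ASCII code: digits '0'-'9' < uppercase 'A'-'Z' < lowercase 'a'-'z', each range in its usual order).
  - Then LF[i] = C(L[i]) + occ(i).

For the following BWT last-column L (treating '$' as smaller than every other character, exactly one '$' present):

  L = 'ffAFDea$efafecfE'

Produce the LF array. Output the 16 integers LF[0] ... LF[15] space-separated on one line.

Answer: 11 12 1 4 2 8 5 0 9 13 6 14 10 7 15 3

Derivation:
Char counts: '$':1, 'A':1, 'D':1, 'E':1, 'F':1, 'a':2, 'c':1, 'e':3, 'f':5
C (first-col start): C('$')=0, C('A')=1, C('D')=2, C('E')=3, C('F')=4, C('a')=5, C('c')=7, C('e')=8, C('f')=11
L[0]='f': occ=0, LF[0]=C('f')+0=11+0=11
L[1]='f': occ=1, LF[1]=C('f')+1=11+1=12
L[2]='A': occ=0, LF[2]=C('A')+0=1+0=1
L[3]='F': occ=0, LF[3]=C('F')+0=4+0=4
L[4]='D': occ=0, LF[4]=C('D')+0=2+0=2
L[5]='e': occ=0, LF[5]=C('e')+0=8+0=8
L[6]='a': occ=0, LF[6]=C('a')+0=5+0=5
L[7]='$': occ=0, LF[7]=C('$')+0=0+0=0
L[8]='e': occ=1, LF[8]=C('e')+1=8+1=9
L[9]='f': occ=2, LF[9]=C('f')+2=11+2=13
L[10]='a': occ=1, LF[10]=C('a')+1=5+1=6
L[11]='f': occ=3, LF[11]=C('f')+3=11+3=14
L[12]='e': occ=2, LF[12]=C('e')+2=8+2=10
L[13]='c': occ=0, LF[13]=C('c')+0=7+0=7
L[14]='f': occ=4, LF[14]=C('f')+4=11+4=15
L[15]='E': occ=0, LF[15]=C('E')+0=3+0=3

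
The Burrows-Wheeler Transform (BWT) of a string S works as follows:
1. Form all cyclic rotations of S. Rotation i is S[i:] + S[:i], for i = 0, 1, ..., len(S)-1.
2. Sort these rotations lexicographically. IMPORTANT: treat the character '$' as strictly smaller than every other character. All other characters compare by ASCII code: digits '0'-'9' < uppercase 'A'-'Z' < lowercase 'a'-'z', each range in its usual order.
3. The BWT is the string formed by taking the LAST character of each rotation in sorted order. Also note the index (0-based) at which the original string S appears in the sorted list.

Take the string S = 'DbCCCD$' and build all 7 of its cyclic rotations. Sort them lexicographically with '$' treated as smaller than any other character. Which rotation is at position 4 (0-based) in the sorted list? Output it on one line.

Answer: D$DbCCC

Derivation:
All 7 rotations (rotation i = S[i:]+S[:i]):
  rot[0] = DbCCCD$
  rot[1] = bCCCD$D
  rot[2] = CCCD$Db
  rot[3] = CCD$DbC
  rot[4] = CD$DbCC
  rot[5] = D$DbCCC
  rot[6] = $DbCCCD
Sorted (with $ < everything):
  sorted[0] = $DbCCCD
  sorted[1] = CCCD$Db
  sorted[2] = CCD$DbC
  sorted[3] = CD$DbCC
  sorted[4] = D$DbCCC
  sorted[5] = DbCCCD$
  sorted[6] = bCCCD$D
sorted[4] = D$DbCCC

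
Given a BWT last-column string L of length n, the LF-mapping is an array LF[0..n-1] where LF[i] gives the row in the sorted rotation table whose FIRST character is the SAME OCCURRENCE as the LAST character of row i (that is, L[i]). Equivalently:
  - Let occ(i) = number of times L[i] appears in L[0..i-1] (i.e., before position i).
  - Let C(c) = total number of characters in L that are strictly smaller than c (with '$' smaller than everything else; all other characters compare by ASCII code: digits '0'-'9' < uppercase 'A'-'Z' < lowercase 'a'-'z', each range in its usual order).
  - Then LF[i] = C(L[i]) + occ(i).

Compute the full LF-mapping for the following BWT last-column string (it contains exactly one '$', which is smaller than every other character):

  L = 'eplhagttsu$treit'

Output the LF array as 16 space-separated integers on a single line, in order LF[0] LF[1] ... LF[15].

Answer: 2 8 7 5 1 4 11 12 10 15 0 13 9 3 6 14

Derivation:
Char counts: '$':1, 'a':1, 'e':2, 'g':1, 'h':1, 'i':1, 'l':1, 'p':1, 'r':1, 's':1, 't':4, 'u':1
C (first-col start): C('$')=0, C('a')=1, C('e')=2, C('g')=4, C('h')=5, C('i')=6, C('l')=7, C('p')=8, C('r')=9, C('s')=10, C('t')=11, C('u')=15
L[0]='e': occ=0, LF[0]=C('e')+0=2+0=2
L[1]='p': occ=0, LF[1]=C('p')+0=8+0=8
L[2]='l': occ=0, LF[2]=C('l')+0=7+0=7
L[3]='h': occ=0, LF[3]=C('h')+0=5+0=5
L[4]='a': occ=0, LF[4]=C('a')+0=1+0=1
L[5]='g': occ=0, LF[5]=C('g')+0=4+0=4
L[6]='t': occ=0, LF[6]=C('t')+0=11+0=11
L[7]='t': occ=1, LF[7]=C('t')+1=11+1=12
L[8]='s': occ=0, LF[8]=C('s')+0=10+0=10
L[9]='u': occ=0, LF[9]=C('u')+0=15+0=15
L[10]='$': occ=0, LF[10]=C('$')+0=0+0=0
L[11]='t': occ=2, LF[11]=C('t')+2=11+2=13
L[12]='r': occ=0, LF[12]=C('r')+0=9+0=9
L[13]='e': occ=1, LF[13]=C('e')+1=2+1=3
L[14]='i': occ=0, LF[14]=C('i')+0=6+0=6
L[15]='t': occ=3, LF[15]=C('t')+3=11+3=14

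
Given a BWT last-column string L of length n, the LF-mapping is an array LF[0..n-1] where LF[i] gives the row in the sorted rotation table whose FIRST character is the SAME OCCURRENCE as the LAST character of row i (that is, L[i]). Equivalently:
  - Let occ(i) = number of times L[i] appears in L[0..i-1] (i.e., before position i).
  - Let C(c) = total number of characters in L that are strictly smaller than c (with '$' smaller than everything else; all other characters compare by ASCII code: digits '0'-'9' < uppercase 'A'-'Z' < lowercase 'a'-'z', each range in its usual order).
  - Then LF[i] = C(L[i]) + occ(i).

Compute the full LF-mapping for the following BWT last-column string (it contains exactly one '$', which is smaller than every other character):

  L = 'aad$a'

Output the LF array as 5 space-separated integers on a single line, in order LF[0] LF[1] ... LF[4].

Answer: 1 2 4 0 3

Derivation:
Char counts: '$':1, 'a':3, 'd':1
C (first-col start): C('$')=0, C('a')=1, C('d')=4
L[0]='a': occ=0, LF[0]=C('a')+0=1+0=1
L[1]='a': occ=1, LF[1]=C('a')+1=1+1=2
L[2]='d': occ=0, LF[2]=C('d')+0=4+0=4
L[3]='$': occ=0, LF[3]=C('$')+0=0+0=0
L[4]='a': occ=2, LF[4]=C('a')+2=1+2=3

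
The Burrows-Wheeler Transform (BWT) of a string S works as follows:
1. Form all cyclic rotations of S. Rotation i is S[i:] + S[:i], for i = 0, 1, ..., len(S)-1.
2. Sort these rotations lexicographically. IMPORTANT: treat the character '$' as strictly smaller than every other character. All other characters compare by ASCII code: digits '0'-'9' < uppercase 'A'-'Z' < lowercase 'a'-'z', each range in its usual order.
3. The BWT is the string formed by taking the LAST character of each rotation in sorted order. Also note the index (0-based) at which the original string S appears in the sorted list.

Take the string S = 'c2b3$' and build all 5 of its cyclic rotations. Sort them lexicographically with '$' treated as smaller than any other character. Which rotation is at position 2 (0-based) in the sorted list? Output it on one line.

All 5 rotations (rotation i = S[i:]+S[:i]):
  rot[0] = c2b3$
  rot[1] = 2b3$c
  rot[2] = b3$c2
  rot[3] = 3$c2b
  rot[4] = $c2b3
Sorted (with $ < everything):
  sorted[0] = $c2b3
  sorted[1] = 2b3$c
  sorted[2] = 3$c2b
  sorted[3] = b3$c2
  sorted[4] = c2b3$
sorted[2] = 3$c2b

Answer: 3$c2b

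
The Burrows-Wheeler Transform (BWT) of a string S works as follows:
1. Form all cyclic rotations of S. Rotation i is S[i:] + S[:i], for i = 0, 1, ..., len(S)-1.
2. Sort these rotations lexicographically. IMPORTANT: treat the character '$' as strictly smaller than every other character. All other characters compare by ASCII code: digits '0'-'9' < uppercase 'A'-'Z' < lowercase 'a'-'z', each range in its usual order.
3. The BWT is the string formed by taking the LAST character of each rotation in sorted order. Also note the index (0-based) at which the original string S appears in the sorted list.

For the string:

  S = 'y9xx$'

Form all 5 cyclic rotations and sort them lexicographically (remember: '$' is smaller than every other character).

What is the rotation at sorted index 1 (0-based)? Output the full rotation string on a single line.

All 5 rotations (rotation i = S[i:]+S[:i]):
  rot[0] = y9xx$
  rot[1] = 9xx$y
  rot[2] = xx$y9
  rot[3] = x$y9x
  rot[4] = $y9xx
Sorted (with $ < everything):
  sorted[0] = $y9xx
  sorted[1] = 9xx$y
  sorted[2] = x$y9x
  sorted[3] = xx$y9
  sorted[4] = y9xx$
sorted[1] = 9xx$y

Answer: 9xx$y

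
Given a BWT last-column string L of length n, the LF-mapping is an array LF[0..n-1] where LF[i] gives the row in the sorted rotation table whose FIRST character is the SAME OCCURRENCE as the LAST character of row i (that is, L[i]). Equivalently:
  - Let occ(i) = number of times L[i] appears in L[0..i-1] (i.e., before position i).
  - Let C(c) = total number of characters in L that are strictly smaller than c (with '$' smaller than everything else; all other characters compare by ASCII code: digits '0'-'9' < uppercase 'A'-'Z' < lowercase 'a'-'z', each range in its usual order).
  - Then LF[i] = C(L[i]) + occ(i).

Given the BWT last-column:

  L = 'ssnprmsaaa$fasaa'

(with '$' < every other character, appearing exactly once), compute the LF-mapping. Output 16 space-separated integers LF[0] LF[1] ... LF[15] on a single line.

Char counts: '$':1, 'a':6, 'f':1, 'm':1, 'n':1, 'p':1, 'r':1, 's':4
C (first-col start): C('$')=0, C('a')=1, C('f')=7, C('m')=8, C('n')=9, C('p')=10, C('r')=11, C('s')=12
L[0]='s': occ=0, LF[0]=C('s')+0=12+0=12
L[1]='s': occ=1, LF[1]=C('s')+1=12+1=13
L[2]='n': occ=0, LF[2]=C('n')+0=9+0=9
L[3]='p': occ=0, LF[3]=C('p')+0=10+0=10
L[4]='r': occ=0, LF[4]=C('r')+0=11+0=11
L[5]='m': occ=0, LF[5]=C('m')+0=8+0=8
L[6]='s': occ=2, LF[6]=C('s')+2=12+2=14
L[7]='a': occ=0, LF[7]=C('a')+0=1+0=1
L[8]='a': occ=1, LF[8]=C('a')+1=1+1=2
L[9]='a': occ=2, LF[9]=C('a')+2=1+2=3
L[10]='$': occ=0, LF[10]=C('$')+0=0+0=0
L[11]='f': occ=0, LF[11]=C('f')+0=7+0=7
L[12]='a': occ=3, LF[12]=C('a')+3=1+3=4
L[13]='s': occ=3, LF[13]=C('s')+3=12+3=15
L[14]='a': occ=4, LF[14]=C('a')+4=1+4=5
L[15]='a': occ=5, LF[15]=C('a')+5=1+5=6

Answer: 12 13 9 10 11 8 14 1 2 3 0 7 4 15 5 6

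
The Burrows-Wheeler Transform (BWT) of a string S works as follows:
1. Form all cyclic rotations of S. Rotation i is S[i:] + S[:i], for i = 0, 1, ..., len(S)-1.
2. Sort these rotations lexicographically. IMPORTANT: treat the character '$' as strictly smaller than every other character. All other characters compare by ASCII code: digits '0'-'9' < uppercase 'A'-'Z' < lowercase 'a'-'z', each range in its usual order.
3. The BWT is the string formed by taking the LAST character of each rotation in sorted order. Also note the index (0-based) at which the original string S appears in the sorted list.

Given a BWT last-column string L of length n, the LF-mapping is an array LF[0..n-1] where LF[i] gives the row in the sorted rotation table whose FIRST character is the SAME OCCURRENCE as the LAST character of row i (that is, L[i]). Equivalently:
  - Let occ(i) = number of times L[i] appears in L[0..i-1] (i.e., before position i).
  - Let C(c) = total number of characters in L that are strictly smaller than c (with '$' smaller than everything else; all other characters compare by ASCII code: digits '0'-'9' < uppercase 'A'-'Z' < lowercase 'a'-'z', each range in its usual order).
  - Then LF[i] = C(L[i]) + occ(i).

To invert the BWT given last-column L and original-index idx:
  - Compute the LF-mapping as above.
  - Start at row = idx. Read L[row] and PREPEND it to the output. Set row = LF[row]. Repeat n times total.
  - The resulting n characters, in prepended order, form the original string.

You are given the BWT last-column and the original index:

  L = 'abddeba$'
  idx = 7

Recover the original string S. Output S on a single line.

LF mapping: 1 3 5 6 7 4 2 0
Walk LF starting at row 7, prepending L[row]:
  step 1: row=7, L[7]='$', prepend. Next row=LF[7]=0
  step 2: row=0, L[0]='a', prepend. Next row=LF[0]=1
  step 3: row=1, L[1]='b', prepend. Next row=LF[1]=3
  step 4: row=3, L[3]='d', prepend. Next row=LF[3]=6
  step 5: row=6, L[6]='a', prepend. Next row=LF[6]=2
  step 6: row=2, L[2]='d', prepend. Next row=LF[2]=5
  step 7: row=5, L[5]='b', prepend. Next row=LF[5]=4
  step 8: row=4, L[4]='e', prepend. Next row=LF[4]=7
Reversed output: ebdadba$

Answer: ebdadba$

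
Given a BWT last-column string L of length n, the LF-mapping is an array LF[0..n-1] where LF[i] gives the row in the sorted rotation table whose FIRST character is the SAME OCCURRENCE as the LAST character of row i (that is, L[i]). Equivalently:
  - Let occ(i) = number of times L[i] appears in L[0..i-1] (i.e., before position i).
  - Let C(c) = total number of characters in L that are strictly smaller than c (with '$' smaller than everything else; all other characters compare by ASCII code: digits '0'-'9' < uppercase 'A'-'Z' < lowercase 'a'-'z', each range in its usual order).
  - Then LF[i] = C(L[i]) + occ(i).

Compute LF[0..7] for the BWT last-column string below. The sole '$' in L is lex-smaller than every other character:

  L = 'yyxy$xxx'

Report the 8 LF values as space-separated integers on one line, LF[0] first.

Char counts: '$':1, 'x':4, 'y':3
C (first-col start): C('$')=0, C('x')=1, C('y')=5
L[0]='y': occ=0, LF[0]=C('y')+0=5+0=5
L[1]='y': occ=1, LF[1]=C('y')+1=5+1=6
L[2]='x': occ=0, LF[2]=C('x')+0=1+0=1
L[3]='y': occ=2, LF[3]=C('y')+2=5+2=7
L[4]='$': occ=0, LF[4]=C('$')+0=0+0=0
L[5]='x': occ=1, LF[5]=C('x')+1=1+1=2
L[6]='x': occ=2, LF[6]=C('x')+2=1+2=3
L[7]='x': occ=3, LF[7]=C('x')+3=1+3=4

Answer: 5 6 1 7 0 2 3 4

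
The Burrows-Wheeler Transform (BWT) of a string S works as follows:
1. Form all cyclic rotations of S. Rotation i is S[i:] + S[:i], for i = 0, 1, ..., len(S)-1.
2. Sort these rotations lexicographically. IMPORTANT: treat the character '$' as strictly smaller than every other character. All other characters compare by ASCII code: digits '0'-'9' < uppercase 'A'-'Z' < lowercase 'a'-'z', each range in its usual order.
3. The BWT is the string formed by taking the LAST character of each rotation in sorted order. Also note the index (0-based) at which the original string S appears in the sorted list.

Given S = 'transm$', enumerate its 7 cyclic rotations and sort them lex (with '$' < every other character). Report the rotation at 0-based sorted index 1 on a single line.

Answer: ansm$tr

Derivation:
All 7 rotations (rotation i = S[i:]+S[:i]):
  rot[0] = transm$
  rot[1] = ransm$t
  rot[2] = ansm$tr
  rot[3] = nsm$tra
  rot[4] = sm$tran
  rot[5] = m$trans
  rot[6] = $transm
Sorted (with $ < everything):
  sorted[0] = $transm
  sorted[1] = ansm$tr
  sorted[2] = m$trans
  sorted[3] = nsm$tra
  sorted[4] = ransm$t
  sorted[5] = sm$tran
  sorted[6] = transm$
sorted[1] = ansm$tr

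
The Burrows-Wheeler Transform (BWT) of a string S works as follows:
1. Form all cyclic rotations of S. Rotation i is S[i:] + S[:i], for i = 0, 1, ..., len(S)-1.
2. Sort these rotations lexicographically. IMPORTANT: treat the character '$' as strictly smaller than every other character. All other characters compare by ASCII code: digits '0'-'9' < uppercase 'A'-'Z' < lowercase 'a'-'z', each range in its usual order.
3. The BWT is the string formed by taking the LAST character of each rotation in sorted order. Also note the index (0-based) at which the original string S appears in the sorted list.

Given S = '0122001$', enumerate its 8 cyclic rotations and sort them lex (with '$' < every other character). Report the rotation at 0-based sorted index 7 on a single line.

Answer: 22001$01

Derivation:
All 8 rotations (rotation i = S[i:]+S[:i]):
  rot[0] = 0122001$
  rot[1] = 122001$0
  rot[2] = 22001$01
  rot[3] = 2001$012
  rot[4] = 001$0122
  rot[5] = 01$01220
  rot[6] = 1$012200
  rot[7] = $0122001
Sorted (with $ < everything):
  sorted[0] = $0122001
  sorted[1] = 001$0122
  sorted[2] = 01$01220
  sorted[3] = 0122001$
  sorted[4] = 1$012200
  sorted[5] = 122001$0
  sorted[6] = 2001$012
  sorted[7] = 22001$01
sorted[7] = 22001$01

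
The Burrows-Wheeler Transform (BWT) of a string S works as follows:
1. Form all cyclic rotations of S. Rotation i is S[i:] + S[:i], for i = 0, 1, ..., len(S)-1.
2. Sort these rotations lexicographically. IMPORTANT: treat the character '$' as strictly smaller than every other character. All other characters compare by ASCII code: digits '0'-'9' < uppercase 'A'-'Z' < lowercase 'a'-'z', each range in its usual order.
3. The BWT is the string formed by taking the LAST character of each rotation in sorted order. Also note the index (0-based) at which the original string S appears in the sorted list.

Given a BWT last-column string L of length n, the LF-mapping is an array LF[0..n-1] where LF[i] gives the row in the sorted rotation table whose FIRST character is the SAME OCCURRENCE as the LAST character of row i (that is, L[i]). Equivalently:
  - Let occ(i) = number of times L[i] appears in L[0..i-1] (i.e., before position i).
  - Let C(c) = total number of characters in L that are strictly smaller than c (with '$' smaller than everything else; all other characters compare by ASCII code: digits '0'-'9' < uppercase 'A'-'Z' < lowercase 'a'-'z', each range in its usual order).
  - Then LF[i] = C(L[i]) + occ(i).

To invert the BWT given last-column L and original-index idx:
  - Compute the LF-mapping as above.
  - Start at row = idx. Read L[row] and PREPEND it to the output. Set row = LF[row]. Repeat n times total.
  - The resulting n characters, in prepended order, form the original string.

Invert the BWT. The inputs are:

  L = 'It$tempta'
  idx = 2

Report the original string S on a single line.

Answer: attemptI$

Derivation:
LF mapping: 1 6 0 7 3 4 5 8 2
Walk LF starting at row 2, prepending L[row]:
  step 1: row=2, L[2]='$', prepend. Next row=LF[2]=0
  step 2: row=0, L[0]='I', prepend. Next row=LF[0]=1
  step 3: row=1, L[1]='t', prepend. Next row=LF[1]=6
  step 4: row=6, L[6]='p', prepend. Next row=LF[6]=5
  step 5: row=5, L[5]='m', prepend. Next row=LF[5]=4
  step 6: row=4, L[4]='e', prepend. Next row=LF[4]=3
  step 7: row=3, L[3]='t', prepend. Next row=LF[3]=7
  step 8: row=7, L[7]='t', prepend. Next row=LF[7]=8
  step 9: row=8, L[8]='a', prepend. Next row=LF[8]=2
Reversed output: attemptI$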